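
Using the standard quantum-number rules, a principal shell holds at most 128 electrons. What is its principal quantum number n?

n = 8

2n² = 128 ⇒ n² = 64 ⇒ n = 8.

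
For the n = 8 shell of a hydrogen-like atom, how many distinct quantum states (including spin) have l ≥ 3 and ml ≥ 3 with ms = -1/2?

15

Go through l = 0, …, 7 (the values permitted for n = 8).
Orbitals with l ≥ 3 and ml ≥ 3, by l: l=3 → 1; l=4 → 2; l=5 → 3; l=6 → 4; l=7 → 5.
Orbitals: 1 + 2 + 3 + 4 + 5 = 15. With ms fixed to a single value there is one state per orbital, giving 15 states.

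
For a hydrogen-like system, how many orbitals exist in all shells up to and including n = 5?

55

Total orbitals = 1² + 2² + 3² + 4² + 5² = 55.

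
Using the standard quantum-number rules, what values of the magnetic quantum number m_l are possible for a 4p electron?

The 4p subshell has l = 1, and m_l takes every integer from −l to +l. With l = 1 that gives the 3 values -1, 0, 1.

-1, 0, 1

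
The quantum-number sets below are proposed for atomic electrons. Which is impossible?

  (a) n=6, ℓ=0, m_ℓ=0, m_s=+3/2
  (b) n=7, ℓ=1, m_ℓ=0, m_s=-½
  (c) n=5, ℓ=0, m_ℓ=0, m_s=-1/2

(a)

(a) has m_s = +3/2, but an electron's spin must be ±1/2.
The remaining sets (b), (c) satisfy all four rules.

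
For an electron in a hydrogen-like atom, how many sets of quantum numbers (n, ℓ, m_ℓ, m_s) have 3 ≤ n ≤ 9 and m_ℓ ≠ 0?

For each n in the range, tally the orbitals obeying m_ℓ ≠ 0:
n=3 → 6; n=4 → 12; n=5 → 20; n=6 → 30; n=7 → 42; n=8 → 56; n=9 → 72.
Orbitals: 6 + 12 + 20 + 30 + 42 + 56 + 72 = 238. Including both spin states (m_s = ±1/2) gives 2 × 238 = 476 states.

476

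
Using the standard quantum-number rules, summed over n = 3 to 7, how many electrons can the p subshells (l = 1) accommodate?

30

A p subshell (l = 1) exists for every n ≥ 2, so shells n = 3, 4, 5, 6, 7 each contribute one — 5 subshells.
Since each p subshell holds 2(2·1+1) = 6 electrons, the total is 5 × 6 = 30.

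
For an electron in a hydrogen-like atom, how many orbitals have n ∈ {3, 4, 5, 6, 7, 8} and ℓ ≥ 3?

Count contributing orbitals for each principal shell:
n=4 → 7; n=5 → 16; n=6 → 27; n=7 → 40; n=8 → 55.
Total orbitals: 7 + 16 + 27 + 40 + 55 = 145.

145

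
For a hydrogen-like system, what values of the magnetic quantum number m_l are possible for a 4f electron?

-3, -2, -1, 0, 1, 2, 3

The 4f subshell has l = 3, and m_l takes every integer from −l to +l. With l = 3 that gives the 7 values -3, -2, -1, 0, 1, 2, 3.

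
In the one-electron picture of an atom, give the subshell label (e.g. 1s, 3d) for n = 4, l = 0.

l = 0 corresponds to the letter 's', so the subshell is 4s.

4s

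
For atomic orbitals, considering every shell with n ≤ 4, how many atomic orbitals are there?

Total orbitals = 1² + 2² + 3² + 4² = 30.

30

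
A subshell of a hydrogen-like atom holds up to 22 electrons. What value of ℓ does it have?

2(2ℓ+1) = 22 ⇒ 2ℓ+1 = 11 ⇒ ℓ = 5.

ℓ = 5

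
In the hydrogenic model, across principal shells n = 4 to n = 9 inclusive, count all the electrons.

542

Shell n has n² orbitals: 4²=16 + 5²=25 + 6²=36 + 7²=49 + 8²=64 + 9²=81 = 271 orbitals.
Two spin states per orbital: 2 × 271 = 542 electrons.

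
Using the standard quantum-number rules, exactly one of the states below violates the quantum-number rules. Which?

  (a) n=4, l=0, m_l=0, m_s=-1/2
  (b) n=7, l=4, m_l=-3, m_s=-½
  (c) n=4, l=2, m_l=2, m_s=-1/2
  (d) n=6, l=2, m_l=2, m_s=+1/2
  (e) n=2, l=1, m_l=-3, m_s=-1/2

(e) has |m_l| = 3 > l = 1, violating −l ≤ m_l ≤ l.
The remaining sets (a), (b), (c), (d) satisfy all four rules.

(e)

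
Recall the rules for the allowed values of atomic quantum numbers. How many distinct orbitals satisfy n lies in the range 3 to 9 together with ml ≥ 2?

Per-shell orbital counts meeting the constraint:
n=3 → 1; n=4 → 3; n=5 → 6; n=6 → 10; n=7 → 15; n=8 → 21; n=9 → 28.
Total orbitals: 1 + 3 + 6 + 10 + 15 + 21 + 28 = 84.

84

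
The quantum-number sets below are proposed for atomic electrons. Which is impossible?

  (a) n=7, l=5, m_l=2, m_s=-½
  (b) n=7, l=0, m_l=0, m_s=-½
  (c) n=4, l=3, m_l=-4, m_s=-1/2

(c)

(c) has |m_l| = 4 > l = 3, violating −l ≤ m_l ≤ l.
The remaining sets (a), (b) satisfy all four rules.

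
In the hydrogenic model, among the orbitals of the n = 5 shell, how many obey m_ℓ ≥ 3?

Go through ℓ = 0, …, 4 (the values permitted for n = 5).
The (ℓ, m_ℓ) pairs meeting m_ℓ ≥ 3 give: ℓ=3 → 1; ℓ=4 → 2.
Total orbitals: 1 + 2 = 3.

3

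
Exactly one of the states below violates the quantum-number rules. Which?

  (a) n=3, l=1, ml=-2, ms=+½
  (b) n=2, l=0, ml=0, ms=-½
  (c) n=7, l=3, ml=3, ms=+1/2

(a)

(a) has |ml| = 2 > l = 1, violating −l ≤ ml ≤ l.
The remaining sets (b), (c) satisfy all four rules.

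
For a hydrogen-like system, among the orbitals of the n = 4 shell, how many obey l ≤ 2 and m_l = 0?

3

The n = 4 shell has l = 0 through 3; check each.
Per l-value: l=0 → 1; l=1 → 1; l=2 → 1.
Total orbitals: 1 + 1 + 1 = 3.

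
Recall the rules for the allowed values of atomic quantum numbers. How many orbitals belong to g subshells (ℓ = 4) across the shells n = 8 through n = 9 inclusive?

18

A g subshell (ℓ = 4) exists for every n ≥ 5, so shells n = 8, 9 each contribute one — 2 subshells.
Since each g subshell has 2·4+1 = 9 orbitals, the total is 2 × 9 = 18.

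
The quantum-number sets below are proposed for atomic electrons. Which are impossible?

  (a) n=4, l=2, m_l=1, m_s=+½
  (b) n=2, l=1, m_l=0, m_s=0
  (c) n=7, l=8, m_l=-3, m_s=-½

(b) and (c)

(b) has m_s = 0, but an electron's spin must be ±1/2.
(c) has l = 8 ≥ n = 7, violating 0 ≤ l ≤ n−1.
The remaining set (a) satisfies all four rules.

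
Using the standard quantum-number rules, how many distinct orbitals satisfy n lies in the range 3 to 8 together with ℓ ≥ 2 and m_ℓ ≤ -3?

Per-shell orbital counts meeting the constraint:
n=4 → 1; n=5 → 3; n=6 → 6; n=7 → 10; n=8 → 15.
Total orbitals: 1 + 3 + 6 + 10 + 15 = 35.

35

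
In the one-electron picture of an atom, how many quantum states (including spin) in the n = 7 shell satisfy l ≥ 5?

For n = 7, l ranges over 0 … 6.
The (l, m_l) pairs meeting l ≥ 5 give: l=5 → 11; l=6 → 13.
Orbitals: 11 + 13 = 24. Each orbital carries two spin states, so 24 × 2 = 48 states.

48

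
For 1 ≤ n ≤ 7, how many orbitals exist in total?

140

Total orbitals = 1² + 2² + 3² + 4² + 5² + 6² + 7² = 140.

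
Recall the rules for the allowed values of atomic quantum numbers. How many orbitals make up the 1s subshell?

A subshell has 2l+1 orbitals; with l = 0, that's 1.

1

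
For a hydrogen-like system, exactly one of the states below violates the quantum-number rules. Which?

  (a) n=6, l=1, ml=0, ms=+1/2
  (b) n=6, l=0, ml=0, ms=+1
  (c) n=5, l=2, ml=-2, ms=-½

(b)

(b) has ms = +1, but an electron's spin must be ±1/2.
The remaining sets (a), (c) satisfy all four rules.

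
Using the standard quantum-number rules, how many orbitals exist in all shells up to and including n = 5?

Total orbitals = 1² + 2² + 3² + 4² + 5² = 55.

55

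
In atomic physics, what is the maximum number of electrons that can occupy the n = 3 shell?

A shell holds 2n² electrons: 2 × 3² = 2 × 9 = 18.

18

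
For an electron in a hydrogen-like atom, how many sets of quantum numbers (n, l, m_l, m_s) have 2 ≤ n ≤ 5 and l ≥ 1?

For each n in the range, tally the orbitals obeying l ≥ 1:
n=2 → 3; n=3 → 8; n=4 → 15; n=5 → 24.
Orbitals: 3 + 8 + 15 + 24 = 50. Including both spin states (m_s = ±1/2) gives 2 × 50 = 100 states.

100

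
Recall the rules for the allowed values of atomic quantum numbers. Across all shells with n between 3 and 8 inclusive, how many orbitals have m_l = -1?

For each n in the range, tally the orbitals obeying m_l = -1:
n=3 → 2; n=4 → 3; n=5 → 4; n=6 → 5; n=7 → 6; n=8 → 7.
Total orbitals: 2 + 3 + 4 + 5 + 6 + 7 = 27.

27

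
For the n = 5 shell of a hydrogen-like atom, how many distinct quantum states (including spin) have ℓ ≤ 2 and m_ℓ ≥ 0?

Per ℓ-value: ℓ=0 → 1; ℓ=1 → 2; ℓ=2 → 3.
Orbitals: 1 + 2 + 3 = 6. Each orbital carries two spin states, so 6 × 2 = 12 states.

12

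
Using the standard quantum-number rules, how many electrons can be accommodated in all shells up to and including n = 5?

Total orbitals = 1² + 2² + 3² + 4² + 5² = 55. Doubling for spin gives 110 electrons.

110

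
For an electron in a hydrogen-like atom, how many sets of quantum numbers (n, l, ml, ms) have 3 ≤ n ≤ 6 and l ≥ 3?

100

Per-shell orbital counts meeting the constraint:
n=4 → 7; n=5 → 16; n=6 → 27.
Orbitals: 7 + 16 + 27 = 50. Including both spin states (ms = ±1/2) gives 2 × 50 = 100 states.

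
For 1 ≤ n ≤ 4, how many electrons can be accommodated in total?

60

Total orbitals = 1² + 2² + 3² + 4² = 30. Doubling for spin gives 60 electrons.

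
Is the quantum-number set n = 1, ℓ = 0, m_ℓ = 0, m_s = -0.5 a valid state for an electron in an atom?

n = 1 is a positive integer. ℓ = 0 satisfies 0 ≤ ℓ ≤ n−1 = 0. m_ℓ = 0 lies in the range −ℓ … +ℓ (here 0). m_s = -1/2 is one of ±1/2.
All four constraints are satisfied.

Allowed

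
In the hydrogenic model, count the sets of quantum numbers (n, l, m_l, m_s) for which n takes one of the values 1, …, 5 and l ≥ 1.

Count contributing orbitals for each principal shell:
n=2 → 3; n=3 → 8; n=4 → 15; n=5 → 24.
Orbitals: 3 + 8 + 15 + 24 = 50. Including both spin states (m_s = ±1/2) gives 2 × 50 = 100 states.

100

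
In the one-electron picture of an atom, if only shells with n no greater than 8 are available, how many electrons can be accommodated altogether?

408

Total orbitals = 1² + 2² + 3² + 4² + 5² + 6² + 7² + 8² = 204. Doubling for spin gives 408 electrons.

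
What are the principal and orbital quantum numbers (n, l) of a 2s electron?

n = 2, l = 0

The leading integer gives n = 2; the letter 's' means l = 0.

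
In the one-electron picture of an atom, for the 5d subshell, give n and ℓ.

n = 5, ℓ = 2

The leading integer gives n = 5; the letter 'd' means ℓ = 2.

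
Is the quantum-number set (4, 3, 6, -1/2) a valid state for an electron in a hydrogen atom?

The magnetic quantum number must satisfy −l ≤ m_l ≤ l. With l = 3, m_l can only be -3, -2, -1, 0, 1, 2, 3, so m_l = 6 is forbidden.

No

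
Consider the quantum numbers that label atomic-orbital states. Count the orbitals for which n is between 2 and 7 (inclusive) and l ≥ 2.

For each n in the range, tally the orbitals obeying l ≥ 2:
n=3 → 5; n=4 → 12; n=5 → 21; n=6 → 32; n=7 → 45.
Total orbitals: 5 + 12 + 21 + 32 + 45 = 115.

115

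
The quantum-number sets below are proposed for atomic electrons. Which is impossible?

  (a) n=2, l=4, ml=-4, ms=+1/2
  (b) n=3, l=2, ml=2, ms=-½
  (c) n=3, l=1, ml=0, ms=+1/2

(a)

(a) has l = 4 ≥ n = 2, violating 0 ≤ l ≤ n−1.
The remaining sets (b), (c) satisfy all four rules.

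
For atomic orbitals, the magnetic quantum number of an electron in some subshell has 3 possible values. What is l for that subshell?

l = 1 (p)

m_l ranges over 2l+1 integers, so 2l+1 = 3 ⇒ l = 1.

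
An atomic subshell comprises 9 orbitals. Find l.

2l+1 = 9 gives l = 4.

l = 4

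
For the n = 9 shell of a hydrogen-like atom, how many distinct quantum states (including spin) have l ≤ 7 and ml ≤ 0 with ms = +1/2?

For n = 9, l ranges over 0 … 8.
Contributions: l=0 → 1; l=1 → 2; l=2 → 3; l=3 → 4; l=4 → 5; l=5 → 6; l=6 → 7; l=7 → 8.
Orbitals: 1 + 2 + 3 + 4 + 5 + 6 + 7 + 8 = 36. With ms fixed to a single value there is one state per orbital, giving 36 states.

36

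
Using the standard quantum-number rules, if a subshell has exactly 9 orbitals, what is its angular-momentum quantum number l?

2l+1 = 9 gives l = 4.

l = 4 (g)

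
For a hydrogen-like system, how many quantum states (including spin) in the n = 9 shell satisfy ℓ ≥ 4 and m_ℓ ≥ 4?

For n = 9, ℓ ranges over 0 … 8.
Per ℓ-value: ℓ=4 → 1; ℓ=5 → 2; ℓ=6 → 3; ℓ=7 → 4; ℓ=8 → 5.
Orbitals: 1 + 2 + 3 + 4 + 5 = 15. Each orbital carries two spin states, so 15 × 2 = 30 states.

30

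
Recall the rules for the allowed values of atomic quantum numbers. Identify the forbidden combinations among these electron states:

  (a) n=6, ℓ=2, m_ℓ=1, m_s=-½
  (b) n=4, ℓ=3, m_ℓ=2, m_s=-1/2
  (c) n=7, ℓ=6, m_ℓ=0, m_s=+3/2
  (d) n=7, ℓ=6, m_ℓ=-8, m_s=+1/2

(c) and (d)

(c) has m_s = +3/2, but an electron's spin must be ±1/2.
(d) has |m_ℓ| = 8 > ℓ = 6, violating −ℓ ≤ m_ℓ ≤ ℓ.
The remaining sets (a), (b) satisfy all four rules.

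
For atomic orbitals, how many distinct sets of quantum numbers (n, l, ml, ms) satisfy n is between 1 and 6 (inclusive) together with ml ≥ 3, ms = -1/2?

Per-shell orbital counts meeting the constraint:
n=4 → 1; n=5 → 3; n=6 → 6.
Orbitals: 1 + 3 + 6 = 10. With ms fixed to -1/2 there is one state per orbital, so 10 states.

10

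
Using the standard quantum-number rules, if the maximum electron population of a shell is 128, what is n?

n = 8

2n² = 128 ⇒ n² = 64 ⇒ n = 8.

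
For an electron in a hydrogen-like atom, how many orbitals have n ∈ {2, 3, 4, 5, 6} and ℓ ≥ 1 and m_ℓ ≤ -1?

Per-shell orbital counts meeting the constraint:
n=2 → 1; n=3 → 3; n=4 → 6; n=5 → 10; n=6 → 15.
Total orbitals: 1 + 3 + 6 + 10 + 15 = 35.

35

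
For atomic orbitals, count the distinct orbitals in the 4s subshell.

A subshell has 2l+1 orbitals; with l = 0, that's 1.

1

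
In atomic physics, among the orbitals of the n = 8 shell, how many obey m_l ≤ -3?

15

For n = 8, l ranges over 0 … 7.
Per l-value: l=3 → 1; l=4 → 2; l=5 → 3; l=6 → 4; l=7 → 5.
Total orbitals: 1 + 2 + 3 + 4 + 5 = 15.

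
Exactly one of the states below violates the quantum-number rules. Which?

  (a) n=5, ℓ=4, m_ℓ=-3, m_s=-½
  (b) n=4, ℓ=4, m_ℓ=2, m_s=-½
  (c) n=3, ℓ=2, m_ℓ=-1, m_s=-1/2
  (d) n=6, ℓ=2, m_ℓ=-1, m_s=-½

(b) has ℓ = 4 ≥ n = 4, violating 0 ≤ ℓ ≤ n−1.
The remaining sets (a), (c), (d) satisfy all four rules.

(b)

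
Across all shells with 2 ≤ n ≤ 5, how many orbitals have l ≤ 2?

31

Treat each shell separately and count matching orbitals:
n=2 → 4; n=3 → 9; n=4 → 9; n=5 → 9.
Total orbitals: 4 + 9 + 9 + 9 = 31.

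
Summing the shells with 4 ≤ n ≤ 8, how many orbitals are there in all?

190

Shell n has n² orbitals: 4²=16 + 5²=25 + 6²=36 + 7²=49 + 8²=64 = 190 orbitals.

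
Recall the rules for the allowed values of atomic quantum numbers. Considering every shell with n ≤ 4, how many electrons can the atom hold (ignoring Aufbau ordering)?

60

Total orbitals = 1² + 2² + 3² + 4² = 30. Doubling for spin gives 60 electrons.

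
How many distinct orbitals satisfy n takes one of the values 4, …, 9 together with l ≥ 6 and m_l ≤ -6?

Count contributing orbitals for each principal shell:
n=7 → 1; n=8 → 3; n=9 → 6.
Total orbitals: 1 + 3 + 6 = 10.

10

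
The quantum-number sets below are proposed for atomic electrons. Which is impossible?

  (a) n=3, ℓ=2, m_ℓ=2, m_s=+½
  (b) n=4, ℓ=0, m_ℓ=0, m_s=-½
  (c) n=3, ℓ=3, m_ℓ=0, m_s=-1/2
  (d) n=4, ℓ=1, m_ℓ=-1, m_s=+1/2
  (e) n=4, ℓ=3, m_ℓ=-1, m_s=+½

(c) has ℓ = 3 ≥ n = 3, violating 0 ≤ ℓ ≤ n−1.
The remaining sets (a), (b), (d), (e) satisfy all four rules.

(c)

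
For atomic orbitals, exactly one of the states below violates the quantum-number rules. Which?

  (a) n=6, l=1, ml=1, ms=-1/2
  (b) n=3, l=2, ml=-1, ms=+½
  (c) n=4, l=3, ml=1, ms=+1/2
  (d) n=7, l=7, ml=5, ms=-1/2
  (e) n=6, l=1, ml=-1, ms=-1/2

(d)

(d) has l = 7 ≥ n = 7, violating 0 ≤ l ≤ n−1.
The remaining sets (a), (b), (c), (e) satisfy all four rules.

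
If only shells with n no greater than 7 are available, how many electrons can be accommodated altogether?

280

Total orbitals = 1² + 2² + 3² + 4² + 5² + 6² + 7² = 140. Doubling for spin gives 280 electrons.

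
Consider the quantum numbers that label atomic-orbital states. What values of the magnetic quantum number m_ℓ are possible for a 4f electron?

The 4f subshell has ℓ = 3, and m_ℓ takes every integer from −ℓ to +ℓ. With ℓ = 3 that gives the 7 values -3, -2, -1, 0, 1, 2, 3.

-3, -2, -1, 0, 1, 2, 3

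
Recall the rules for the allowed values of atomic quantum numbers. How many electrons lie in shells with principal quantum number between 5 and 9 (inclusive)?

510

Shell n has n² orbitals: 5²=25 + 6²=36 + 7²=49 + 8²=64 + 9²=81 = 255 orbitals.
Two spin states per orbital: 2 × 255 = 510 electrons.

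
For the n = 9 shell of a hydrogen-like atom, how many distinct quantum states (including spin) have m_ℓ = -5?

The n = 9 shell has ℓ = 0 through 8; check each.
The (ℓ, m_ℓ) pairs meeting m_ℓ = -5 give: ℓ=5 → 1; ℓ=6 → 1; ℓ=7 → 1; ℓ=8 → 1.
Orbitals: 1 + 1 + 1 + 1 = 4. Each orbital carries two spin states, so 4 × 2 = 8 states.

8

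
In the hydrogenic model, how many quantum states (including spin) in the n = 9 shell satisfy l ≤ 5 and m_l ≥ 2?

20

Go through l = 0, …, 8 (the values permitted for n = 9).
Orbitals with l ≤ 5 and m_l ≥ 2, by l: l=2 → 1; l=3 → 2; l=4 → 3; l=5 → 4.
Orbitals: 1 + 2 + 3 + 4 = 10. Each orbital carries two spin states, so 10 × 2 = 20 states.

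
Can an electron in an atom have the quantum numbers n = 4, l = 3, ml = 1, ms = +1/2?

n = 4 is a positive integer. l = 3 satisfies 0 ≤ l ≤ n−1 = 3. ml = 1 lies in the range −l … +l (here −3 … 3). ms = +1/2 is one of ±1/2.
All four constraints are satisfied.

Valid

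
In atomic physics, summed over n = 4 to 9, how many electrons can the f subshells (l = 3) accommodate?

An f subshell (l = 3) exists for every n ≥ 4, so shells n = 4, 5, 6, 7, 8, 9 each contribute one — 6 subshells.
Since each f subshell holds 2(2·3+1) = 14 electrons, the total is 6 × 14 = 84.

84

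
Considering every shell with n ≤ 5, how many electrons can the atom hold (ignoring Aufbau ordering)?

110

Total orbitals = 1² + 2² + 3² + 4² + 5² = 55. Doubling for spin gives 110 electrons.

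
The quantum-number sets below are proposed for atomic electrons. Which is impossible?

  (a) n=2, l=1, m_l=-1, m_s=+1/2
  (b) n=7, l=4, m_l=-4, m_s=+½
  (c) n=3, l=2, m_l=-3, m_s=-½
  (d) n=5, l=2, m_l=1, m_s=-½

(c) has |m_l| = 3 > l = 2, violating −l ≤ m_l ≤ l.
The remaining sets (a), (b), (d) satisfy all four rules.

(c)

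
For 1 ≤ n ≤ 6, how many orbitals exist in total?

Total orbitals = 1² + 2² + 3² + 4² + 5² + 6² = 91.

91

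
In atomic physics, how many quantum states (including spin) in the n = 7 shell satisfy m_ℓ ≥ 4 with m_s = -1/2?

With n = 7 the allowed ℓ are 0, 1, …, 6.
Contributions: ℓ=4 → 1; ℓ=5 → 2; ℓ=6 → 3.
Orbitals: 1 + 2 + 3 = 6. With m_s fixed to a single value there is one state per orbital, giving 6 states.

6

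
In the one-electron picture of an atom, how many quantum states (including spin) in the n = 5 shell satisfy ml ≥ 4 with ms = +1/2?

The n = 5 shell has l = 0 through 4; check each.
Contributions: l=4 → 1.
Orbitals: 1. With ms fixed to a single value there is one state per orbital, giving 1 state.

1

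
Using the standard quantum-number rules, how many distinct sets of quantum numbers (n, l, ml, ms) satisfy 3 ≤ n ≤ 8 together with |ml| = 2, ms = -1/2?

Work shell by shell — for each n, count the (l, ml) pairs that satisfy |ml| = 2:
n=3 → 2; n=4 → 4; n=5 → 6; n=6 → 8; n=7 → 10; n=8 → 12.
Orbitals: 2 + 4 + 6 + 8 + 10 + 12 = 42. With ms fixed to -1/2 there is one state per orbital, so 42 states.

42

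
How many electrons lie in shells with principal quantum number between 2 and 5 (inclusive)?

108

Shell n has n² orbitals: 2²=4 + 3²=9 + 4²=16 + 5²=25 = 54 orbitals.
Two spin states per orbital: 2 × 54 = 108 electrons.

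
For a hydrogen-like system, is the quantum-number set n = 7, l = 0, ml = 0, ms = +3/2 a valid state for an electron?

Not allowed

The spin quantum number for an electron can only be ms = +1/2 or −1/2; ms = +3/2 is not one of those.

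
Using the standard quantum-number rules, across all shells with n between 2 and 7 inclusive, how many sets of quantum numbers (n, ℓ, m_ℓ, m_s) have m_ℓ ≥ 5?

For each n in the range, tally the orbitals obeying m_ℓ ≥ 5:
n=6 → 1; n=7 → 3.
Orbitals: 1 + 3 = 4. Including both spin states (m_s = ±1/2) gives 2 × 4 = 8 states.

8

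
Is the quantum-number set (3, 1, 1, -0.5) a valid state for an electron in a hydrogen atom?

n = 3 is a positive integer. ℓ = 1 satisfies 0 ≤ ℓ ≤ n−1 = 2. m_ℓ = 1 lies in the range −ℓ … +ℓ (here −1 … 1). m_s = -1/2 is one of ±1/2.
All four constraints are satisfied.

Allowed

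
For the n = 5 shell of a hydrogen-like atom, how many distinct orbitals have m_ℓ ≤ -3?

3

For n = 5, ℓ ranges over 0 … 4.
Orbitals with m_ℓ ≤ -3, by ℓ: ℓ=3 → 1; ℓ=4 → 2.
Total orbitals: 1 + 2 = 3.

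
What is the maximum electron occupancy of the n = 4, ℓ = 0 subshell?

2

A subshell with ℓ = 0 has 2ℓ+1 = 1 orbital, each holding 2 electrons (spin ±1/2), so 1 × 2 = 2.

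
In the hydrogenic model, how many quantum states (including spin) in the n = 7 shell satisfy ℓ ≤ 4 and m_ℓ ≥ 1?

20

Contributions: ℓ=1 → 1; ℓ=2 → 2; ℓ=3 → 3; ℓ=4 → 4.
Orbitals: 1 + 2 + 3 + 4 = 10. Each orbital carries two spin states, so 10 × 2 = 20 states.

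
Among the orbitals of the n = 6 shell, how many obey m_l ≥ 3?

6

For n = 6, l ranges over 0 … 5.
Per l-value: l=3 → 1; l=4 → 2; l=5 → 3.
Total orbitals: 1 + 2 + 3 = 6.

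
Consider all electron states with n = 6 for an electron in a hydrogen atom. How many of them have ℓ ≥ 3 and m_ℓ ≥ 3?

The n = 6 shell has ℓ = 0 through 5; check each.
Per ℓ-value: ℓ=3 → 1; ℓ=4 → 2; ℓ=5 → 3.
Orbitals: 1 + 2 + 3 = 6. Each orbital carries two spin states, so 6 × 2 = 12 states.

12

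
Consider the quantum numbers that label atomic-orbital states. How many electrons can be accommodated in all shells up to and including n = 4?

Total orbitals = 1² + 2² + 3² + 4² = 30. Doubling for spin gives 60 electrons.

60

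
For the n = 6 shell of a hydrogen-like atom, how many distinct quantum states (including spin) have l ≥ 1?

70

The (l, m_l) pairs meeting l ≥ 1 give: l=1 → 3; l=2 → 5; l=3 → 7; l=4 → 9; l=5 → 11.
Orbitals: 3 + 5 + 7 + 9 + 11 = 35. Each orbital carries two spin states, so 35 × 2 = 70 states.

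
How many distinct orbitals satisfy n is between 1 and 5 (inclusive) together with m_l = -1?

10

Work shell by shell — for each n, count the (l, m_l) pairs that satisfy m_l = -1:
n=2 → 1; n=3 → 2; n=4 → 3; n=5 → 4.
Total orbitals: 1 + 2 + 3 + 4 = 10.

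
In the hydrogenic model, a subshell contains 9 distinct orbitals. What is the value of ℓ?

2ℓ+1 = 9 gives ℓ = 4.

ℓ = 4 (g)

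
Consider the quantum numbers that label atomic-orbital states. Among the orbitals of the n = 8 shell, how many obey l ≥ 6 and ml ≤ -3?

9

The n = 8 shell has l = 0 through 7; check each.
The (l, ml) pairs meeting l ≥ 6 and ml ≤ -3 give: l=6 → 4; l=7 → 5.
Total orbitals: 4 + 5 = 9.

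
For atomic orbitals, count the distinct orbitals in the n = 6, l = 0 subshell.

A subshell has 2l+1 orbitals; with l = 0, that's 1.

1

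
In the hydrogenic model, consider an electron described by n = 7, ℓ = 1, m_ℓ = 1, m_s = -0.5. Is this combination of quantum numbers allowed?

Yes

n = 7 is a positive integer. ℓ = 1 satisfies 0 ≤ ℓ ≤ n−1 = 6. m_ℓ = 1 lies in the range −ℓ … +ℓ (here −1 … 1). m_s = -1/2 is one of ±1/2.
All four constraints are satisfied.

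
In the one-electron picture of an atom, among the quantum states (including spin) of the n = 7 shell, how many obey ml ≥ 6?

The (l, ml) pairs meeting ml ≥ 6 give: l=6 → 1.
Orbitals: 1. Each orbital carries two spin states, so 1 × 2 = 2 states.

2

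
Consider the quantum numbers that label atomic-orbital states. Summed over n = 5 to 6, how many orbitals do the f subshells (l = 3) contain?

An f subshell (l = 3) exists for every n ≥ 4, so shells n = 5, 6 each contribute one — 2 subshells.
Since each f subshell has 2·3+1 = 7 orbitals, the total is 2 × 7 = 14.

14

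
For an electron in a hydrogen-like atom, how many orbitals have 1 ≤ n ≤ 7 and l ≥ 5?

35

Go shell by shell, enumerating (l, m_l) with l ≥ 5:
n=6 → 11; n=7 → 24.
Total orbitals: 11 + 24 = 35.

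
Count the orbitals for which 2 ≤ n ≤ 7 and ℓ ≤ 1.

Per-shell orbital counts meeting the constraint:
n=2 → 4; n=3 → 4; n=4 → 4; n=5 → 4; n=6 → 4; n=7 → 4.
Total orbitals: 4 + 4 + 4 + 4 + 4 + 4 = 24.

24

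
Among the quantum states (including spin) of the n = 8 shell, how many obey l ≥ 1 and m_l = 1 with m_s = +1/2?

The (l, m_l) pairs meeting l ≥ 1 and m_l = 1 give: l=1 → 1; l=2 → 1; l=3 → 1; l=4 → 1; l=5 → 1; l=6 → 1; l=7 → 1.
Orbitals: 1 + 1 + 1 + 1 + 1 + 1 + 1 = 7. With m_s fixed to a single value there is one state per orbital, giving 7 states.

7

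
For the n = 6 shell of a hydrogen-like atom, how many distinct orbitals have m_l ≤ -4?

Go through l = 0, …, 5 (the values permitted for n = 6).
Per l-value: l=4 → 1; l=5 → 2.
Total orbitals: 1 + 2 = 3.

3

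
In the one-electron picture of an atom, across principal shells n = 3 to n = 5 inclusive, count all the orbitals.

Shell n has n² orbitals: 3²=9 + 4²=16 + 5²=25 = 50 orbitals.

50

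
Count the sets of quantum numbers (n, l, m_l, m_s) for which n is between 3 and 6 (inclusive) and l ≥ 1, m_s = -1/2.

Treat each shell separately and count matching orbitals:
n=3 → 8; n=4 → 15; n=5 → 24; n=6 → 35.
Orbitals: 8 + 15 + 24 + 35 = 82. With m_s fixed to -1/2 there is one state per orbital, so 82 states.

82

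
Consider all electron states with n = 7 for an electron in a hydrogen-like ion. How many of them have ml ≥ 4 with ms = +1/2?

Go through l = 0, …, 6 (the values permitted for n = 7).
The (l, ml) pairs meeting ml ≥ 4 give: l=4 → 1; l=5 → 2; l=6 → 3.
Orbitals: 1 + 2 + 3 = 6. With ms fixed to a single value there is one state per orbital, giving 6 states.

6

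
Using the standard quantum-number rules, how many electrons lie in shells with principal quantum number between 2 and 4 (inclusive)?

Shell n has n² orbitals: 2²=4 + 3²=9 + 4²=16 = 29 orbitals.
Two spin states per orbital: 2 × 29 = 58 electrons.

58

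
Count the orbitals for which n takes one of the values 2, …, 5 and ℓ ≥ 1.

50

Count contributing orbitals for each principal shell:
n=2 → 3; n=3 → 8; n=4 → 15; n=5 → 24.
Total orbitals: 3 + 8 + 15 + 24 = 50.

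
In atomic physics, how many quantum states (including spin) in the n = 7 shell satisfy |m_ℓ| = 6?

4

The n = 7 shell has ℓ = 0 through 6; check each.
Orbitals with |m_ℓ| = 6, by ℓ: ℓ=6 → 2.
Orbitals: 2. Each orbital carries two spin states, so 2 × 2 = 4 states.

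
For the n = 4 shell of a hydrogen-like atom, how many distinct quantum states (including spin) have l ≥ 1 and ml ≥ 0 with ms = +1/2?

Go through l = 0, …, 3 (the values permitted for n = 4).
Per l-value: l=1 → 2; l=2 → 3; l=3 → 4.
Orbitals: 2 + 3 + 4 = 9. With ms fixed to a single value there is one state per orbital, giving 9 states.

9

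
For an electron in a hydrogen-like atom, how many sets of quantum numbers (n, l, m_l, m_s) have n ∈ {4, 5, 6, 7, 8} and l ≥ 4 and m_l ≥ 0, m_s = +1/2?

60

Count contributing orbitals for each principal shell:
n=5 → 5; n=6 → 11; n=7 → 18; n=8 → 26.
Orbitals: 5 + 11 + 18 + 26 = 60. With m_s fixed to +1/2 there is one state per orbital, so 60 states.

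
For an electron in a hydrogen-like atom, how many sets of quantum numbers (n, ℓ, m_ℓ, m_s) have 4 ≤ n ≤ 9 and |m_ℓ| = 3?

Work shell by shell — for each n, count the (ℓ, m_ℓ) pairs that satisfy |m_ℓ| = 3:
n=4 → 2; n=5 → 4; n=6 → 6; n=7 → 8; n=8 → 10; n=9 → 12.
Orbitals: 2 + 4 + 6 + 8 + 10 + 12 = 42. Including both spin states (m_s = ±1/2) gives 2 × 42 = 84 states.

84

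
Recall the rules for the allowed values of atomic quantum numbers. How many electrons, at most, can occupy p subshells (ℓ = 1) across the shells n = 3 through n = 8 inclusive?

A p subshell (ℓ = 1) exists for every n ≥ 2, so shells n = 3, 4, 5, 6, 7, 8 each contribute one — 6 subshells.
Since each p subshell holds 2(2·1+1) = 6 electrons, the total is 6 × 6 = 36.

36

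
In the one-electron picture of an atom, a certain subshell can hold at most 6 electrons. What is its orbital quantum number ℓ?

ℓ = 1 (p)

2(2ℓ+1) = 6 ⇒ 2ℓ+1 = 3 ⇒ ℓ = 1.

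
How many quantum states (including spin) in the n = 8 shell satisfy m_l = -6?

4

Contributions: l=6 → 1; l=7 → 1.
Orbitals: 1 + 1 = 2. Each orbital carries two spin states, so 2 × 2 = 4 states.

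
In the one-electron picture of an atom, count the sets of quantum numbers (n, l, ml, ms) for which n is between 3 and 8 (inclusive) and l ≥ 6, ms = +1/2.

41

For each n in the range, tally the orbitals obeying l ≥ 6:
n=7 → 13; n=8 → 28.
Orbitals: 13 + 28 = 41. With ms fixed to +1/2 there is one state per orbital, so 41 states.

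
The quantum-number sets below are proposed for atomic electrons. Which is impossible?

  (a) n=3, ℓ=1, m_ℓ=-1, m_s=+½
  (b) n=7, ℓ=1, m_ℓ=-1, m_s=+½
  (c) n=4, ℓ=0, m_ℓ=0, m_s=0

(c)

(c) has m_s = 0, but an electron's spin must be ±1/2.
The remaining sets (a), (b) satisfy all four rules.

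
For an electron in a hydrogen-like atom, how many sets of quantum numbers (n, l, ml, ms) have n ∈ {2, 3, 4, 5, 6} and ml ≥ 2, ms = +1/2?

Go shell by shell, enumerating (l, ml) with ml ≥ 2:
n=3 → 1; n=4 → 3; n=5 → 6; n=6 → 10.
Orbitals: 1 + 3 + 6 + 10 = 20. With ms fixed to +1/2 there is one state per orbital, so 20 states.

20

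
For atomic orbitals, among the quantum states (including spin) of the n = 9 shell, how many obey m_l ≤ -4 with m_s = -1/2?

Go through l = 0, …, 8 (the values permitted for n = 9).
The (l, m_l) pairs meeting m_l ≤ -4 give: l=4 → 1; l=5 → 2; l=6 → 3; l=7 → 4; l=8 → 5.
Orbitals: 1 + 2 + 3 + 4 + 5 = 15. With m_s fixed to a single value there is one state per orbital, giving 15 states.

15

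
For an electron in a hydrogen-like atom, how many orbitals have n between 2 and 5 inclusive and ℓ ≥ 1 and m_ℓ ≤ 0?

Count contributing orbitals for each principal shell:
n=2 → 2; n=3 → 5; n=4 → 9; n=5 → 14.
Total orbitals: 2 + 5 + 9 + 14 = 30.

30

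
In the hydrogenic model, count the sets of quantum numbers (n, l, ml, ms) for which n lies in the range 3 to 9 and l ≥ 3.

Treat each shell separately and count matching orbitals:
n=4 → 7; n=5 → 16; n=6 → 27; n=7 → 40; n=8 → 55; n=9 → 72.
Orbitals: 7 + 16 + 27 + 40 + 55 + 72 = 217. Including both spin states (ms = ±1/2) gives 2 × 217 = 434 states.

434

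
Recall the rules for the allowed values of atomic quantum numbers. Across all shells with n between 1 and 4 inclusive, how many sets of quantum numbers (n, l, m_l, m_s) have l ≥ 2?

For each n in the range, tally the orbitals obeying l ≥ 2:
n=3 → 5; n=4 → 12.
Orbitals: 5 + 12 = 17. Including both spin states (m_s = ±1/2) gives 2 × 17 = 34 states.

34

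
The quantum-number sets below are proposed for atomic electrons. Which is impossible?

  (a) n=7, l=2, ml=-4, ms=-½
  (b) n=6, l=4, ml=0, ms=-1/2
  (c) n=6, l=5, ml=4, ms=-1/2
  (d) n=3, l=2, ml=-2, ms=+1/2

(a) has |ml| = 4 > l = 2, violating −l ≤ ml ≤ l.
The remaining sets (b), (c), (d) satisfy all four rules.

(a)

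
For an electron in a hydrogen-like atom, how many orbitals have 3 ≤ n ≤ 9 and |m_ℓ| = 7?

6

For each n in the range, tally the orbitals obeying |m_ℓ| = 7:
n=8 → 2; n=9 → 4.
Total orbitals: 2 + 4 = 6.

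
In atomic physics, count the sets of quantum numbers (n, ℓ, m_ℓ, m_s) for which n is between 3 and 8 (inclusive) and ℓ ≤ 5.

316

Per-shell orbital counts meeting the constraint:
n=3 → 9; n=4 → 16; n=5 → 25; n=6 → 36; n=7 → 36; n=8 → 36.
Orbitals: 9 + 16 + 25 + 36 + 36 + 36 = 158. Including both spin states (m_s = ±1/2) gives 2 × 158 = 316 states.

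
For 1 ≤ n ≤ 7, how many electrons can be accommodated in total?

Total orbitals = 1² + 2² + 3² + 4² + 5² + 6² + 7² = 140. Doubling for spin gives 280 electrons.

280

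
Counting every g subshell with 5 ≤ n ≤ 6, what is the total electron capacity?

A g subshell (ℓ = 4) exists for every n ≥ 5, so shells n = 5, 6 each contribute one — 2 subshells.
Since each g subshell holds 2(2·4+1) = 18 electrons, the total is 2 × 18 = 36.

36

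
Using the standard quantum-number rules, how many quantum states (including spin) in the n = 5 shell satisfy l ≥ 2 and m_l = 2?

6

With n = 5 the allowed l are 0, 1, …, 4.
Contributions: l=2 → 1; l=3 → 1; l=4 → 1.
Orbitals: 1 + 1 + 1 = 3. Each orbital carries two spin states, so 3 × 2 = 6 states.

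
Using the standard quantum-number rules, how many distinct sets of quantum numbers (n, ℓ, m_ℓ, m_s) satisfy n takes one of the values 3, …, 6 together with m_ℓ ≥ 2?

Go shell by shell, enumerating (ℓ, m_ℓ) with m_ℓ ≥ 2:
n=3 → 1; n=4 → 3; n=5 → 6; n=6 → 10.
Orbitals: 1 + 3 + 6 + 10 = 20. Including both spin states (m_s = ±1/2) gives 2 × 20 = 40 states.

40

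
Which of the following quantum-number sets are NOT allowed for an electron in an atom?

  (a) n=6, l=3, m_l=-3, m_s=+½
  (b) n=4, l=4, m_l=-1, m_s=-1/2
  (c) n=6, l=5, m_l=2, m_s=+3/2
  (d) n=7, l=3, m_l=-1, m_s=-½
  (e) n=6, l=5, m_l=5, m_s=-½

(b) and (c)

(b) has l = 4 ≥ n = 4, violating 0 ≤ l ≤ n−1.
(c) has m_s = +3/2, but an electron's spin must be ±1/2.
The remaining sets (a), (d), (e) satisfy all four rules.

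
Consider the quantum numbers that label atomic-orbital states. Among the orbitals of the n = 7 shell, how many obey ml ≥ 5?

3

Go through l = 0, …, 6 (the values permitted for n = 7).
Orbitals with ml ≥ 5, by l: l=5 → 1; l=6 → 2.
Total orbitals: 1 + 2 = 3.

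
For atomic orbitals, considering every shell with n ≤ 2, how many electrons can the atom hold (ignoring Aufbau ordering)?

Total orbitals = 1² + 2² = 5. Doubling for spin gives 10 electrons.

10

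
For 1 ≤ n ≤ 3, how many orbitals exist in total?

Total orbitals = 1² + 2² + 3² = 14.

14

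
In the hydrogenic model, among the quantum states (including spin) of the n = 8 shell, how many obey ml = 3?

Go through l = 0, …, 7 (the values permitted for n = 8).
Contributions: l=3 → 1; l=4 → 1; l=5 → 1; l=6 → 1; l=7 → 1.
Orbitals: 1 + 1 + 1 + 1 + 1 = 5. Each orbital carries two spin states, so 5 × 2 = 10 states.

10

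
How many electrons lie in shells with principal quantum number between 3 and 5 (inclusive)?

100

Shell n has n² orbitals: 3²=9 + 4²=16 + 5²=25 = 50 orbitals.
Two spin states per orbital: 2 × 50 = 100 electrons.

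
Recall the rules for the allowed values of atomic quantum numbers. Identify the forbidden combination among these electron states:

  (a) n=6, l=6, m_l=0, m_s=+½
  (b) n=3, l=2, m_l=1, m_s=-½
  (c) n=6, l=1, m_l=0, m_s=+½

(a)

(a) has l = 6 ≥ n = 6, violating 0 ≤ l ≤ n−1.
The remaining sets (b), (c) satisfy all four rules.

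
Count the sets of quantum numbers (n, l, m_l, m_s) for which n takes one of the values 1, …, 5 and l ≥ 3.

46

Treat each shell separately and count matching orbitals:
n=4 → 7; n=5 → 16.
Orbitals: 7 + 16 = 23. Including both spin states (m_s = ±1/2) gives 2 × 23 = 46 states.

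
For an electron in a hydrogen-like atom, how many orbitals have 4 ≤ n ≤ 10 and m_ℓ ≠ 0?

322

For each n in the range, tally the orbitals obeying m_ℓ ≠ 0:
n=4 → 12; n=5 → 20; n=6 → 30; n=7 → 42; n=8 → 56; n=9 → 72; n=10 → 90.
Total orbitals: 12 + 20 + 30 + 42 + 56 + 72 + 90 = 322.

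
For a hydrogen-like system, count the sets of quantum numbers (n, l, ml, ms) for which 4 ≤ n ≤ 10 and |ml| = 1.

168

For each n in the range, tally the orbitals obeying |ml| = 1:
n=4 → 6; n=5 → 8; n=6 → 10; n=7 → 12; n=8 → 14; n=9 → 16; n=10 → 18.
Orbitals: 6 + 8 + 10 + 12 + 14 + 16 + 18 = 84. Including both spin states (ms = ±1/2) gives 2 × 84 = 168 states.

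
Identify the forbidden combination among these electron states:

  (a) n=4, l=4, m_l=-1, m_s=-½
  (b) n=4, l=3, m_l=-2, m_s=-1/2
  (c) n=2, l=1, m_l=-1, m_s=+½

(a)

(a) has l = 4 ≥ n = 4, violating 0 ≤ l ≤ n−1.
The remaining sets (b), (c) satisfy all four rules.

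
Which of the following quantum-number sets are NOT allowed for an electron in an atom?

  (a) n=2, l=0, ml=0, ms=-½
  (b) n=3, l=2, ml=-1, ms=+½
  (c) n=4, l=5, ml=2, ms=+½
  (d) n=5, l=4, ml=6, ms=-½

(c) and (d)

(c) has l = 5 ≥ n = 4, violating 0 ≤ l ≤ n−1.
(d) has |ml| = 6 > l = 4, violating −l ≤ ml ≤ l.
The remaining sets (a), (b) satisfy all four rules.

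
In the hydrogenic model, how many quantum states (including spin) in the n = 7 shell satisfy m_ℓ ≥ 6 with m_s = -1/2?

1

With n = 7 the allowed ℓ are 0, 1, …, 6.
The (ℓ, m_ℓ) pairs meeting m_ℓ ≥ 6 give: ℓ=6 → 1.
Orbitals: 1. With m_s fixed to a single value there is one state per orbital, giving 1 state.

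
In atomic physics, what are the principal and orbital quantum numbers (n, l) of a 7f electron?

n = 7, l = 3

The leading integer gives n = 7; the letter 'f' means l = 3.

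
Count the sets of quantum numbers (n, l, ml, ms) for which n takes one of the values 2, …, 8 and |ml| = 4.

40

Count contributing orbitals for each principal shell:
n=5 → 2; n=6 → 4; n=7 → 6; n=8 → 8.
Orbitals: 2 + 4 + 6 + 8 = 20. Including both spin states (ms = ±1/2) gives 2 × 20 = 40 states.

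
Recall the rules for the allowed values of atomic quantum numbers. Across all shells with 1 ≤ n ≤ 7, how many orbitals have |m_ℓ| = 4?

12

Count contributing orbitals for each principal shell:
n=5 → 2; n=6 → 4; n=7 → 6.
Total orbitals: 2 + 4 + 6 = 12.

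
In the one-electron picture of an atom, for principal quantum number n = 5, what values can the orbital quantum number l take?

l is an integer with 0 ≤ l ≤ n−1, so for n = 5: l = 0, 1, 2, 3, 4.

0, 1, 2, 3, 4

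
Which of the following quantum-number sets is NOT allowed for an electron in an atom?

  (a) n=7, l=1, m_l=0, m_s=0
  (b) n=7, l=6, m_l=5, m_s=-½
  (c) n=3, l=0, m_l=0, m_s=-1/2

(a)

(a) has m_s = 0, but an electron's spin must be ±1/2.
The remaining sets (b), (c) satisfy all four rules.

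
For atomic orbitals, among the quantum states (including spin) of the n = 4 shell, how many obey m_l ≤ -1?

12

Per l-value: l=1 → 1; l=2 → 2; l=3 → 3.
Orbitals: 1 + 2 + 3 = 6. Each orbital carries two spin states, so 6 × 2 = 12 states.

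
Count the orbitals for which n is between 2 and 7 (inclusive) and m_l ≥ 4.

For each n in the range, tally the orbitals obeying m_l ≥ 4:
n=5 → 1; n=6 → 3; n=7 → 6.
Total orbitals: 1 + 3 + 6 = 10.

10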